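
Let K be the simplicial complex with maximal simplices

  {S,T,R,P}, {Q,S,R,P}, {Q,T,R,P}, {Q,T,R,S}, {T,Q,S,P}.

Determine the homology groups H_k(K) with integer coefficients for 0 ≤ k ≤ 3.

H_0 ≅ Z,  H_1 = 0,  H_2 = 0,  H_3 ≅ Z.

Order the vertices as P < Q < R < S < T. Listing each simplex with vertices in this order, K has dimension 3 with simplices:

  0-simplices (5): P, Q, R, S, T
  1-simplices (10): PQ, PR, PS, PT, QR, QS, QT, RS, RT, ST
  2-simplices (10): PQR, PQS, PQT, PRS, PRT, PST, QRS, QRT, QST, RST
  3-simplices (5): PQRS, PQRT, PQST, PRST, QRST

giving chain groups C_0 ≅ Z^5, C_1 ≅ Z^10, C_2 ≅ Z^10, C_3 ≅ Z^5.

The boundary map ∂_1: C_1 → C_0 sends each edge [p,q] (with p < q) to q − p.
This gives a 5×10 integer matrix of rank 4; reducing to Smith normal form yields diagonal entries (1,1,1,1).

∂_2: C_2 → C_1 sends each 2-simplex [p,q,r] to [q,r] − [p,r] + [p,q]. For instance
  ∂PQS = QS − PS + PQ,
  ∂PST = ST − PT + PS.
The resulting 10×10 matrix has rank 6, and its Smith normal form has invariant factors (1,1,1,1,1,1).

∂_3: C_3 → C_2 sends each 3-simplex σ to the alternating sum Σ_i (−1)^i (σ with its i-th vertex removed). For instance
  ∂PQST = QST − PST + PQT − PQS,
  ∂PQRS = QRS − PRS + PQS − PQR.
As a 10×5 matrix over Z this has rank 4, with invariant factors (1,1,1,1).

Reading off H_k = ker ∂_k / im ∂_{k+1}:

  H_0: rank C_0 − rank ∂_1 = 5 − 4 = 1, and the invariant factors of ∂_1 are all 1, so H_0 = Z.
  H_1: rank ker ∂_1 − rank ∂_2 = (10 − 4) − 6 = 0, and the invariant factors of ∂_2 are all 1, so H_1 = 0.
  H_2: rank ker ∂_2 − rank ∂_3 = (10 − 6) − 4 = 0, and the invariant factors of ∂_3 are all 1, so H_2 = 0.
  H_3: rank ker ∂_3 − rank ∂_4 = (5 − 4) − 0 = 1, and there is no ∂_4, so H_3 = Z.

As a check, the Euler characteristic is 5 − 10 + 10 − 5 = 0, which agrees with 1 − 0 + 0 − 1 = 0.
(K is a triangulation of the 3-sphere S^3.)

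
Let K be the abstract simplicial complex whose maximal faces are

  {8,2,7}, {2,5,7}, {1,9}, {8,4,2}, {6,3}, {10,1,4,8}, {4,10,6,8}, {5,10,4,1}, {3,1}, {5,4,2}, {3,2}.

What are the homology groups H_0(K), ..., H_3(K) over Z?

K has 10 vertices, 22 edges, 14 triangles, 3 3-simplices.
rank ∂_0 = 0, rank ∂_1 = 9 ⇒ b_0 = 10 − 0 − 9 = 1; all invariant factors of ∂_1 are 1 so no torsion. So H_0 ≅ Z.
rank ∂_1 = 9, rank ∂_2 = 11 ⇒ b_1 = 22 − 9 − 11 = 2; all invariant factors of ∂_2 are 1 so no torsion. So H_1 ≅ Z^2.
rank ∂_2 = 11, rank ∂_3 = 3 ⇒ b_2 = 14 − 11 − 3 = 0; all invariant factors of ∂_3 are 1 so no torsion. So H_2 ≅ 0.
rank ∂_3 = 3, rank ∂_4 = 0 ⇒ b_3 = 3 − 3 − 0 = 0. So H_3 ≅ 0.

H_0 = Z,  H_1 = Z^2,  H_2 = 0,  H_3 = 0.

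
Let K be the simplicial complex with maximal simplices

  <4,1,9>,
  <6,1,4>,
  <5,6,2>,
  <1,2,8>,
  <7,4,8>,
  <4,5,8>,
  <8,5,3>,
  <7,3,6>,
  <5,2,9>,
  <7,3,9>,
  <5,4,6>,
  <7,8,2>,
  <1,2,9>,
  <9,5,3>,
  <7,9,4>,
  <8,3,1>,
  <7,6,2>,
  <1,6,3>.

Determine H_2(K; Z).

H_2 ≅ Z.

Take the total order 1 < 2 < 3 < 4 < 5 < 6 < 7 < 8 < 9 on the vertex set. Then K (dimension 2) consists of the simplices:

  0-simplices (9): [1], [2], [3], [4], [5], [6], [7], [8], [9]
  1-simplices (27): (27 of them)
  2-simplices (18): [1,2,8], [1,2,9], [1,3,6], [1,3,8], [1,4,6], [1,4,9], [2,5,6], [2,5,9], [2,6,7], [2,7,8], [3,5,8], [3,5,9], [3,6,7], [3,7,9], [4,5,6], [4,5,8], [4,7,8], [4,7,9]

Hence C_0 ≅ Z^9, C_1 ≅ Z^27, C_2 ≅ Z^18.

Boundary ∂_1: C_1 → C_0 sends each edge [p,q] (with p < q) to q − p.
The 9×27 boundary matrix has rank 8 and Smith normal form diag(1,1,1,1,1,1,1,1).

The boundary map ∂_2: C_2 → C_1 acts by ∂[p,q,r] = [q,r] − [p,r] + [p,q]. For instance
  ∂[2,6,7] = [6,7] − [2,7] + [2,6],
  ∂[1,2,8] = [2,8] − [1,8] + [1,2].
The 27×18 boundary matrix has rank 17 and Smith normal form diag(1,1,1,1,1,1,1,1,1,1,1,1,1,1,1,1,1).

Now H_k = ker ∂_k / im ∂_{k+1}, so:

  H_2: rank ker ∂_2 − rank ∂_3 = (18 − 17) − 0 = 1, and there is no ∂_3, so H_2 ≅ Z.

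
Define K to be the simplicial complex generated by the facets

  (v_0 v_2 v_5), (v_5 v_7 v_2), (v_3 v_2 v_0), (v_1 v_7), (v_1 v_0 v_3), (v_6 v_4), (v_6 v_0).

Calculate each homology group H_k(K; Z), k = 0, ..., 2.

H_0 ≅ Z,  H_1 ≅ Z,  H_2 = 0.

Fix the vertex order v_0 < v_1 < v_2 < v_3 < v_4 < v_5 < v_6 < v_7 and write every simplex with vertices in increasing order. Then dim K = 2 and the simplices of K are:

  0-simplices (8): [v_0], [v_1], [v_2], [v_3], [v_4], [v_5], [v_6], [v_7]
  1-simplices (12): [v_0,v_1], [v_0,v_2], [v_0,v_3], [v_0,v_5], [v_0,v_6], [v_1,v_3], [v_1,v_7], [v_2,v_3], [v_2,v_5], [v_2,v_7], [v_4,v_6], [v_5,v_7]
  2-simplices (4): [v_0,v_1,v_3], [v_0,v_2,v_3], [v_0,v_2,v_5], [v_2,v_5,v_7]

so the chain groups are C_0 ≅ Z^8, C_1 ≅ Z^12, C_2 ≅ Z^4.

The boundary map ∂_1: C_1 → C_0 sends each edge [p,q] (with p < q) to q − p. For instance
  ∂[v_1,v_7] = [v_7] − [v_1].
The resulting 8×12 matrix has rank 7, and its Smith normal form has invariant factors (1,1,1,1,1,1,1).

∂_2: C_2 → C_1 maps a triangle to the signed sum of its edges. For instance
  ∂[v_0,v_2,v_3] = [v_2,v_3] − [v_0,v_3] + [v_0,v_2],
  ∂[v_0,v_1,v_3] = [v_1,v_3] − [v_0,v_3] + [v_0,v_1].
The resulting 12×4 matrix has rank 4, and its Smith normal form has invariant factors (1,1,1,1).

Reading off H_k = ker ∂_k / im ∂_{k+1}:

  H_0: rank C_0 − rank ∂_1 = 8 − 7 = 1, and the invariant factors of ∂_1 are all 1, so H_0 = Z.
  H_1: rank ker ∂_1 − rank ∂_2 = (12 − 7) − 4 = 1, and the invariant factors of ∂_2 are all 1, so H_1 = Z.
  H_2: rank ker ∂_2 − rank ∂_3 = (4 − 4) − 0 = 0, and there is no ∂_3, so H_2 = 0.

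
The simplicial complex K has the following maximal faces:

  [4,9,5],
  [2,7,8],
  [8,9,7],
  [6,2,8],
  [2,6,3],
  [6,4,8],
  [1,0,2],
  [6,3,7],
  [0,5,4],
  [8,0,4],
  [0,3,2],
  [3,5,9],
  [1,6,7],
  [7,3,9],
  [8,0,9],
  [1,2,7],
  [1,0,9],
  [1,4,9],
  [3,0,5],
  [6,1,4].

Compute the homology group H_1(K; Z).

Take the total order 0 < 1 < 2 < 3 < 4 < 5 < 6 < 7 < 8 < 9 on the vertex set. Then K (dimension 2) consists of the simplices:

  0-simplices (10): [0], [1], [2], [3], [4], [5], [6], [7], [8], [9]
  1-simplices (30): (30 of them)
  2-simplices (20): (20 of them)

giving chain groups C_0 ≅ Z^10, C_1 ≅ Z^30, C_2 ≅ Z^20.

Boundary ∂_1: C_1 → C_0 is given by ∂[p,q] = [q] − [p]. For instance
  ∂[2,8] = [8] − [2].
The resulting 10×30 matrix has rank 9, and its Smith normal form has invariant factors (1,1,1,1,1,1,1,1,1).

The boundary map ∂_2: C_2 → C_1 maps a triangle to the signed sum of its edges. For instance
  ∂[1,2,7] = [2,7] − [1,7] + [1,2],
  ∂[0,8,9] = [8,9] − [0,9] + [0,8].
The 30×20 boundary matrix has rank 20 and Smith normal form diag(1,1,1,1,1,1,1,1,1,1,1,1,1,1,1,1,1,1,1,2).

Computing H_k = (kernel of ∂_k) / (image of ∂_{k+1}):

  H_1: rank ker ∂_1 − rank ∂_2 = (30 − 9) − 20 = 1, and ∂_2 has invariant factor 2 > 1, so H_1 = Z ⊕ Z/2Z.

H_1 ≅ Z ⊕ Z/2Z.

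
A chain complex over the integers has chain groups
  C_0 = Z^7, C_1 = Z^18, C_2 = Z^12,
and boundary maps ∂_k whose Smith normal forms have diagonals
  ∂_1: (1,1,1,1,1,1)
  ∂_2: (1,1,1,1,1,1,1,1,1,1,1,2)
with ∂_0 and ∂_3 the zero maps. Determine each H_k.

H_0 = Z,  H_1 = Z/2,  H_2 = 0.

H_0: b_0 = 7 − 0 − 6 = 1; torsion from ∂_1 factors > 1: none. So H_0 = Z.
H_1: b_1 = 18 − 6 − 12 = 0; torsion from ∂_2 factors > 1: [2]. So H_1 = Z/2.
H_2: b_2 = 12 − 12 − 0 = 0; torsion from ∂_3 factors > 1: none. So H_2 = 0.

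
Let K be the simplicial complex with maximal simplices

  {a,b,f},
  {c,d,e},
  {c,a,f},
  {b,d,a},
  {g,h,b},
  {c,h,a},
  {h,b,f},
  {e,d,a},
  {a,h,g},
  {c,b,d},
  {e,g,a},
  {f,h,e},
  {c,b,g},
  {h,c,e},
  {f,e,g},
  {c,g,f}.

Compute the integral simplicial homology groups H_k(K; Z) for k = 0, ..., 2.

We work with the vertex ordering a < b < c < d < e < f < g < h. The simplices of K, each written with vertices in increasing order, are:

  0-simplices (8): a, b, c, d, e, f, g, h
  1-simplices (24): ab, ac, ad, ae, af, ag, ah, bc, bd, bf, bg, bh, cd, ce, cf, cg, ch, de, ef, eg, eh, fg, fh, gh
  2-simplices (16): abd, abf, acf, ach, ade, aeg, agh, bcd, bcg, bfh, bgh, cde, ceh, cfg, efg, efh

Hence C_0 ≅ Z^8, C_1 ≅ Z^24, C_2 ≅ Z^16.

∂_1: C_1 → C_0 sends each edge [p,q] (with p < q) to q − p. For instance
  ∂cd = d − c.
The 8×24 boundary matrix has rank 7 and Smith normal form diag(1,1,1,1,1,1,1).

Boundary ∂_2: C_2 → C_1 acts by ∂[p,q,r] = [q,r] − [p,r] + [p,q]. For instance
  ∂cde = de − ce + cd,
  ∂abf = bf − af + ab.
As a 24×16 matrix over Z this has rank 15, with invariant factors (1,1,1,1,1,1,1,1,1,1,1,1,1,1,1).

From H_k ≅ ker(∂_k) / im(∂_{k+1}) we obtain:

  H_0: rank C_0 − rank ∂_1 = 8 − 7 = 1, and the invariant factors of ∂_1 are all 1, so H_0 ≅ Z.
  H_1: rank ker ∂_1 − rank ∂_2 = (24 − 7) − 15 = 2, and the invariant factors of ∂_2 are all 1, so H_1 ≅ Z^2.
  H_2: rank ker ∂_2 − rank ∂_3 = (16 − 15) − 0 = 1, and there is no ∂_3, so H_2 ≅ Z.

As a check, the Euler characteristic is 8 − 24 + 16 = 0, which agrees with 1 − 2 + 1 = 0.
(K is a triangulation of the torus T^2.)

H_0 ≅ Z,  H_1 ≅ Z^2,  H_2 ≅ Z.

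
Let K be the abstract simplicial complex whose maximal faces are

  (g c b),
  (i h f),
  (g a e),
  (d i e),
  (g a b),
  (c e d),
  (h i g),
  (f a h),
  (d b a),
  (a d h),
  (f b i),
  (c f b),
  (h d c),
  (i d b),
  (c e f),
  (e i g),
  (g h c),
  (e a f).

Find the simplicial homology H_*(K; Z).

Take the total order a < b < c < d < e < f < g < h < i on the vertex set. Then K (dimension 2) consists of the simplices:

  0-simplices (9): a, b, c, d, e, f, g, h, i
  1-simplices (27): ab, ad, ae, af, ag, ah, bc, bd, bf, bg, bi, cd, ce, cf, cg, ch, de, dh, di, ef, eg, ei, fh, fi, gh, gi, hi
  2-simplices (18): abd, abg, adh, aef, aeg, afh, bcf, bcg, bdi, bfi, cde, cdh, cef, cgh, dei, egi, fhi, ghi

giving chain groups C_0 ≅ Z^9, C_1 ≅ Z^27, C_2 ≅ Z^18.

Boundary ∂_1: C_1 → C_0 sends each edge [p,q] (with p < q) to q − p. For instance
  ∂ab = b − a.
The 9×27 boundary matrix has rank 8 and Smith normal form diag(1,1,1,1,1,1,1,1).

Boundary ∂_2: C_2 → C_1 maps a triangle to the signed sum of its edges. For instance
  ∂aeg = eg − ag + ae,
  ∂egi = gi − ei + eg.
The 27×18 boundary matrix has rank 17 and Smith normal form diag(1,1,1,1,1,1,1,1,1,1,1,1,1,1,1,1,1).

Now H_k = ker ∂_k / im ∂_{k+1}, so:

  H_0: rank C_0 − rank ∂_1 = 9 − 8 = 1, and the invariant factors of ∂_1 are all 1, so H_0 ≅ Z.
  H_1: rank ker ∂_1 − rank ∂_2 = (27 − 8) − 17 = 2, and the invariant factors of ∂_2 are all 1, so H_1 ≅ Z^2.
  H_2: rank ker ∂_2 − rank ∂_3 = (18 − 17) − 0 = 1, and there is no ∂_3, so H_2 ≅ Z.

(K is a triangulation of the torus T^2.)

H_0 ≅ Z,  H_1 ≅ Z^2,  H_2 ≅ Z.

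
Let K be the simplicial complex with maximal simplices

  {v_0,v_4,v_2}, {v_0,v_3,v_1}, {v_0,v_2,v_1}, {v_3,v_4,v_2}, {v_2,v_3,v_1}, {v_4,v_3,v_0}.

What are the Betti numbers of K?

We work with the vertex ordering v_0 < v_1 < v_2 < v_3 < v_4. The simplices of K, each written with vertices in increasing order, are:

  0-simplices (5): [v_0], [v_1], [v_2], [v_3], [v_4]
  1-simplices (9): [v_0,v_1], [v_0,v_2], [v_0,v_3], [v_0,v_4], [v_1,v_2], [v_1,v_3], [v_2,v_3], [v_2,v_4], [v_3,v_4]
  2-simplices (6): [v_0,v_1,v_2], [v_0,v_1,v_3], [v_0,v_2,v_4], [v_0,v_3,v_4], [v_1,v_2,v_3], [v_2,v_3,v_4]

so the chain groups are C_0 ≅ Z^5, C_1 ≅ Z^9, C_2 ≅ Z^6.

The boundary map ∂_1: C_1 → C_0 sends each edge [p,q] (with p < q) to q − p.
This gives a 5×9 integer matrix of rank 4; reducing to Smith normal form yields diagonal entries (1,1,1,1).

The boundary map ∂_2: C_2 → C_1 maps a triangle to the signed sum of its edges. For instance
  ∂[v_2,v_3,v_4] = [v_3,v_4] − [v_2,v_4] + [v_2,v_3],
  ∂[v_0,v_1,v_2] = [v_1,v_2] − [v_0,v_2] + [v_0,v_1].
This gives a 9×6 integer matrix of rank 5; reducing to Smith normal form yields diagonal entries (1,1,1,1,1).

From H_k ≅ ker(∂_k) / im(∂_{k+1}) we obtain:

  H_0: rank C_0 − rank ∂_1 = 5 − 4 = 1, and the invariant factors of ∂_1 are all 1, so H_0 = Z.
  H_1: rank ker ∂_1 − rank ∂_2 = (9 − 4) − 5 = 0, and the invariant factors of ∂_2 are all 1, so H_1 = 0.
  H_2: rank ker ∂_2 − rank ∂_3 = (6 − 5) − 0 = 1, and there is no ∂_3, so H_2 = Z.

As a check, the Euler characteristic is 5 − 9 + 6 = 2, which agrees with 1 − 0 + 1 = 2.

Hence the Betti numbers are b_0 = 1, b_1 = 0, b_2 = 1.

b_0 = 1, b_1 = 0, b_2 = 1.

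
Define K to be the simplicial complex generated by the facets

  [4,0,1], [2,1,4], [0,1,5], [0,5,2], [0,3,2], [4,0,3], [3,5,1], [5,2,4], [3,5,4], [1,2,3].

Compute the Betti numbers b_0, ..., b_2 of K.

Order the vertices as 0 < 1 < 2 < 3 < 4 < 5. Listing each simplex with vertices in this order, K has dimension 2 with simplices:

  0-simplices (6): [0], [1], [2], [3], [4], [5]
  1-simplices (15): [0,1], [0,2], [0,3], [0,4], [0,5], [1,2], [1,3], [1,4], [1,5], [2,3], [2,4], [2,5], [3,4], [3,5], [4,5]
  2-simplices (10): [0,1,4], [0,1,5], [0,2,3], [0,2,5], [0,3,4], [1,2,3], [1,2,4], [1,3,5], [2,4,5], [3,4,5]

Hence C_0 ≅ Z^6, C_1 ≅ Z^15, C_2 ≅ Z^10.

Boundary ∂_1: C_1 → C_0 sends each edge [p,q] (with p < q) to q − p.
The resulting 6×15 matrix has rank 5, and its Smith normal form has invariant factors (1,1,1,1,1).

∂_2: C_2 → C_1 maps a triangle to the signed sum of its edges. For instance
  ∂[0,1,4] = [1,4] − [0,4] + [0,1],
  ∂[3,4,5] = [4,5] − [3,5] + [3,4].
The 15×10 boundary matrix has rank 10 and Smith normal form diag(1,1,1,1,1,1,1,1,1,2).

Reading off H_k = ker ∂_k / im ∂_{k+1}:

  H_0: rank C_0 − rank ∂_1 = 6 − 5 = 1, and the invariant factors of ∂_1 are all 1, so H_0 = Z.
  H_1: rank ker ∂_1 − rank ∂_2 = (15 − 5) − 10 = 0, and ∂_2 has invariant factor 2 > 1, so H_1 = Z/2Z.
  H_2: rank ker ∂_2 − rank ∂_3 = (10 − 10) − 0 = 0, and there is no ∂_3, so H_2 = 0.

As a check, the Euler characteristic is 6 − 15 + 10 = 1, which agrees with 1 − 0 + 0 = 1.

Hence the Betti numbers are b_0 = 1, b_1 = 0, b_2 = 0.

b_0 = 1, b_1 = 0, b_2 = 0.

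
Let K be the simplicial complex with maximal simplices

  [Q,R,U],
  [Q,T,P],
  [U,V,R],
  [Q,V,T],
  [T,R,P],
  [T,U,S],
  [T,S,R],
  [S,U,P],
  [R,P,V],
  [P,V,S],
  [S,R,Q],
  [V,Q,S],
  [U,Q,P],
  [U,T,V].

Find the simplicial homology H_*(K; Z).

We work with the vertex ordering P < Q < R < S < T < U < V. The simplices of K, each written with vertices in increasing order, are:

  0-simplices (7): P, Q, R, S, T, U, V
  1-simplices (21): PQ, PR, PS, PT, PU, PV, QR, QS, QT, QU, QV, RS, RT, RU, RV, ST, SU, SV, TU, TV, UV
  2-simplices (14): PQT, PQU, PRT, PRV, PSU, PSV, QRS, QRU, QSV, QTV, RST, RUV, STU, TUV

giving chain groups C_0 ≅ Z^7, C_1 ≅ Z^21, C_2 ≅ Z^14.

The boundary map ∂_1: C_1 → C_0 maps an edge to its endpoints' difference, ∂[p,q] = q − p. For instance
  ∂PT = T − P.
The 7×21 boundary matrix has rank 6 and Smith normal form diag(1,1,1,1,1,1).

The boundary map ∂_2: C_2 → C_1 acts by ∂[p,q,r] = [q,r] − [p,r] + [p,q]. For instance
  ∂QTV = TV − QV + QT,
  ∂PRT = RT − PT + PR.
The resulting 21×14 matrix has rank 13, and its Smith normal form has invariant factors (1,1,1,1,1,1,1,1,1,1,1,1,1).

From H_k ≅ ker(∂_k) / im(∂_{k+1}) we obtain:

  H_0: rank C_0 − rank ∂_1 = 7 − 6 = 1, and the invariant factors of ∂_1 are all 1, so H_0 = Z.
  H_1: rank ker ∂_1 − rank ∂_2 = (21 − 6) − 13 = 2, and the invariant factors of ∂_2 are all 1, so H_1 = Z^2.
  H_2: rank ker ∂_2 − rank ∂_3 = (14 − 13) − 0 = 1, and there is no ∂_3, so H_2 = Z.

(K is a triangulation of the torus T^2.)

H_0 = Z,  H_1 = Z^2,  H_2 = Z.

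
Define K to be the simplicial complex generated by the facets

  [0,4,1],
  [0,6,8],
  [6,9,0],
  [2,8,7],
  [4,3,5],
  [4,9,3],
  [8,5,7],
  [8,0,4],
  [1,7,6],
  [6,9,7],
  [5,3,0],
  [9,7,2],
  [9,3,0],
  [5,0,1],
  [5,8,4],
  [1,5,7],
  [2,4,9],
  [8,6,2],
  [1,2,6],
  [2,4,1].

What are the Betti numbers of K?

b_0 = 1, b_1 = 1, b_2 = 0.

Fix the vertex order 0 < 1 < 2 < 3 < 4 < 5 < 6 < 7 < 8 < 9 and write every simplex with vertices in increasing order. Then dim K = 2 and the simplices of K are:

  0-simplices (10): [0], [1], [2], [3], [4], [5], [6], [7], [8], [9]
  1-simplices (30): (30 of them)
  2-simplices (20): (20 of them)

Hence C_0 ≅ Z^10, C_1 ≅ Z^30, C_2 ≅ Z^20.

∂_1: C_1 → C_0 is given by ∂[p,q] = [q] − [p].
The 10×30 boundary matrix has rank 9 and Smith normal form diag(1,1,1,1,1,1,1,1,1).

Boundary ∂_2: C_2 → C_1 maps a triangle to the signed sum of its edges. For instance
  ∂[0,1,4] = [1,4] − [0,4] + [0,1],
  ∂[1,2,4] = [2,4] − [1,4] + [1,2].
The 30×20 boundary matrix has rank 20 and Smith normal form diag(1,1,1,1,1,1,1,1,1,1,1,1,1,1,1,1,1,1,1,2).

Computing H_k = (kernel of ∂_k) / (image of ∂_{k+1}):

  H_0: rank C_0 − rank ∂_1 = 10 − 9 = 1, and the invariant factors of ∂_1 are all 1, so H_0 = Z.
  H_1: rank ker ∂_1 − rank ∂_2 = (30 − 9) − 20 = 1, and ∂_2 has invariant factor 2 > 1, so H_1 = Z ⊕ Z/2.
  H_2: rank ker ∂_2 − rank ∂_3 = (20 − 20) − 0 = 0, and there is no ∂_3, so H_2 = 0.

As a check, the Euler characteristic is 10 − 30 + 20 = 0, which agrees with 1 − 1 + 0 = 0.

Hence the Betti numbers are b_0 = 1, b_1 = 1, b_2 = 0.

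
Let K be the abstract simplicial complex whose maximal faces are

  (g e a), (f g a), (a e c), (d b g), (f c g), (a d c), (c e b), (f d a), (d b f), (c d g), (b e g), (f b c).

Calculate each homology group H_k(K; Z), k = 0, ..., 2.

Fix the vertex order a < b < c < d < e < f < g and write every simplex with vertices in increasing order. Then dim K = 2 and the simplices of K are:

  0-simplices (7): a, b, c, d, e, f, g
  1-simplices (18): ac, ad, ae, af, ag, bc, bd, be, bf, bg, cd, ce, cf, cg, df, dg, eg, fg
  2-simplices (12): acd, ace, adf, aeg, afg, bce, bcf, bdf, bdg, beg, cdg, cfg

giving chain groups C_0 ≅ Z^7, C_1 ≅ Z^18, C_2 ≅ Z^12.

∂_1: C_1 → C_0 maps an edge to its endpoints' difference, ∂[p,q] = q − p.
This gives a 7×18 integer matrix of rank 6; reducing to Smith normal form yields diagonal entries (1,1,1,1,1,1).

The boundary map ∂_2: C_2 → C_1 acts by ∂[p,q,r] = [q,r] − [p,r] + [p,q]. For instance
  ∂afg = fg − ag + af,
  ∂aeg = eg − ag + ae.
The 18×12 boundary matrix has rank 12 and Smith normal form diag(1,1,1,1,1,1,1,1,1,1,1,2).

Computing H_k = (kernel of ∂_k) / (image of ∂_{k+1}):

  H_0: rank C_0 − rank ∂_1 = 7 − 6 = 1, and the invariant factors of ∂_1 are all 1, so H_0 = Z.
  H_1: rank ker ∂_1 − rank ∂_2 = (18 − 6) − 12 = 0, and ∂_2 has invariant factor 2 > 1, so H_1 = Z/2.
  H_2: rank ker ∂_2 − rank ∂_3 = (12 − 12) − 0 = 0, and there is no ∂_3, so H_2 = 0.

(K is a triangulation of the real projective plane RP^2.)

H_0 ≅ Z,  H_1 ≅ Z/2,  H_2 = 0.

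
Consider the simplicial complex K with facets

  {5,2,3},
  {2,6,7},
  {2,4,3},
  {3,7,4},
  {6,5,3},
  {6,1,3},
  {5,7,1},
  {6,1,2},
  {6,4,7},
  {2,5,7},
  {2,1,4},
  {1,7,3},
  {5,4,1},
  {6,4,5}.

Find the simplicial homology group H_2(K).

We work with the vertex ordering 1 < 2 < 3 < 4 < 5 < 6 < 7. The simplices of K, each written with vertices in increasing order, are:

  0-simplices (7): [1], [2], [3], [4], [5], [6], [7]
  1-simplices (21): [1,2], [1,3], [1,4], [1,5], [1,6], [1,7], [2,3], [2,4], [2,5], [2,6], [2,7], [3,4], [3,5], [3,6], [3,7], [4,5], [4,6], [4,7], [5,6], [5,7], [6,7]
  2-simplices (14): [1,2,4], [1,2,6], [1,3,6], [1,3,7], [1,4,5], [1,5,7], [2,3,4], [2,3,5], [2,5,7], [2,6,7], [3,4,7], [3,5,6], [4,5,6], [4,6,7]

so the chain groups are C_0 ≅ Z^7, C_1 ≅ Z^21, C_2 ≅ Z^14.

∂_1: C_1 → C_0 is given by ∂[p,q] = [q] − [p].
The 7×21 boundary matrix has rank 6 and Smith normal form diag(1,1,1,1,1,1).

Boundary ∂_2: C_2 → C_1 acts by ∂[p,q,r] = [q,r] − [p,r] + [p,q]. For instance
  ∂[3,4,7] = [4,7] − [3,7] + [3,4],
  ∂[2,3,5] = [3,5] − [2,5] + [2,3].
This gives a 21×14 integer matrix of rank 13; reducing to Smith normal form yields diagonal entries (1,1,1,1,1,1,1,1,1,1,1,1,1).

Now H_k = ker ∂_k / im ∂_{k+1}, so:

  H_2: rank ker ∂_2 − rank ∂_3 = (14 − 13) − 0 = 1, and there is no ∂_3, so H_2 ≅ Z.

H_2 ≅ Z.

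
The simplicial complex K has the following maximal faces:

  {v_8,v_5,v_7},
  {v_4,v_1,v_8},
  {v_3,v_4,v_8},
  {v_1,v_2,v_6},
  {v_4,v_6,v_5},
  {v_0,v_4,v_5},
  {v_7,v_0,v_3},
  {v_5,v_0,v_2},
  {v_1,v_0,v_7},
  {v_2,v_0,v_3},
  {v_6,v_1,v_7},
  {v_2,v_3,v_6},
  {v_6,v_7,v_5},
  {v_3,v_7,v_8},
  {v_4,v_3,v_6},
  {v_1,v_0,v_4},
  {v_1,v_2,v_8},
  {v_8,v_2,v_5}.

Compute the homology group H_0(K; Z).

H_0 ≅ Z.

K has 9 vertices, 27 edges, 18 triangles.
rank ∂_0 = 0, rank ∂_1 = 8 ⇒ b_0 = 9 − 0 − 8 = 1; all invariant factors of ∂_1 are 1 so no torsion. So H_0 = Z.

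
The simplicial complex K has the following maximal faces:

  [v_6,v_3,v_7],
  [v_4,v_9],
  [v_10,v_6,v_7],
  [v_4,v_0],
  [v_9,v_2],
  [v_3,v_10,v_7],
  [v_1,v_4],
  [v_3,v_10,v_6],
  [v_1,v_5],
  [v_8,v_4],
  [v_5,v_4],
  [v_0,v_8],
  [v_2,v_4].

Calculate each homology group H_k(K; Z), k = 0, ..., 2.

H_0 = Z^2,  H_1 = Z^3,  H_2 = Z.

Order the vertices as v_0 < v_1 < v_2 < v_3 < v_4 < v_5 < v_6 < v_7 < v_8 < v_9 < v_10. Listing each simplex with vertices in this order, K has dimension 2 with simplices:

  0-simplices (11): [v_0], [v_1], [v_2], [v_3], [v_4], [v_5], [v_6], [v_7], [v_8], [v_9], [v_10]
  1-simplices (15): (15 of them)
  2-simplices (4): [v_3,v_6,v_7], [v_3,v_6,v_10], [v_3,v_7,v_10], [v_6,v_7,v_10]

Hence C_0 ≅ Z^11, C_1 ≅ Z^15, C_2 ≅ Z^4.

∂_1: C_1 → C_0 sends each edge [p,q] (with p < q) to q − p.
The resulting 11×15 matrix has rank 9, and its Smith normal form has invariant factors (1,1,1,1,1,1,1,1,1).

Boundary ∂_2: C_2 → C_1 acts by ∂[p,q,r] = [q,r] − [p,r] + [p,q]. For instance
  ∂[v_3,v_6,v_10] = [v_6,v_10] − [v_3,v_10] + [v_3,v_6],
  ∂[v_3,v_6,v_7] = [v_6,v_7] − [v_3,v_7] + [v_3,v_6].
The 15×4 boundary matrix has rank 3 and Smith normal form diag(1,1,1).

From H_k ≅ ker(∂_k) / im(∂_{k+1}) we obtain:

  H_0: rank C_0 − rank ∂_1 = 11 − 9 = 2, and the invariant factors of ∂_1 are all 1, so H_0 ≅ Z^2.
  H_1: rank ker ∂_1 − rank ∂_2 = (15 − 9) − 3 = 3, and the invariant factors of ∂_2 are all 1, so H_1 ≅ Z^3.
  H_2: rank ker ∂_2 − rank ∂_3 = (4 − 3) − 0 = 1, and there is no ∂_3, so H_2 ≅ Z.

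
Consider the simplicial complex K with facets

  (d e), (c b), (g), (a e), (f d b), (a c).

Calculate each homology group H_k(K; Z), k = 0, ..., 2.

We work with the vertex ordering a < b < c < d < e < f < g. The simplices of K, each written with vertices in increasing order, are:

  0-simplices (7): a, b, c, d, e, f, g
  1-simplices (7): ac, ae, bc, bd, bf, de, df
  2-simplices (1): bdf

Hence C_0 ≅ Z^7, C_1 ≅ Z^7, C_2 ≅ Z^1.

The boundary map ∂_1: C_1 → C_0 sends each edge [p,q] (with p < q) to q − p. For instance
  ∂de = e − d.
This gives a 7×7 integer matrix of rank 5; reducing to Smith normal form yields diagonal entries (1,1,1,1,1).

The boundary map ∂_2: C_2 → C_1 sends each 2-simplex [p,q,r] to [q,r] − [p,r] + [p,q]. For instance
  ∂bdf = df − bf + bd.
This gives a 7×1 integer matrix of rank 1; reducing to Smith normal form yields diagonal entries (1).

Now H_k = ker ∂_k / im ∂_{k+1}, so:

  H_0: rank C_0 − rank ∂_1 = 7 − 5 = 2, and the invariant factors of ∂_1 are all 1, so H_0 ≅ Z^2.
  H_1: rank ker ∂_1 − rank ∂_2 = (7 − 5) − 1 = 1, and the invariant factors of ∂_2 are all 1, so H_1 ≅ Z.
  H_2: rank ker ∂_2 − rank ∂_3 = (1 − 1) − 0 = 0, and there is no ∂_3, so H_2 ≅ 0.

As a check, the Euler characteristic is 7 − 7 + 1 = 1, which agrees with 2 − 1 + 0 = 1.

H_0 = Z^2,  H_1 = Z,  H_2 = 0.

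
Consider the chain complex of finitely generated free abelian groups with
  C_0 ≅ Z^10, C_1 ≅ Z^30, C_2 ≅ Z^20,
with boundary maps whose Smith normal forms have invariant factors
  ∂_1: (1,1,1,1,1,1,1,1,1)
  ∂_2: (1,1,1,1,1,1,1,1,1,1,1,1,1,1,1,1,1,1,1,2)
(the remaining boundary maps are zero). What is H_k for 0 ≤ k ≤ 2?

H_0 = Z,  H_1 = Z ⊕ Z/2,  H_2 = 0.

H_0: b_0 = 10 − 0 − 9 = 1; torsion from ∂_1 factors > 1: none. So H_0 = Z.
H_1: b_1 = 30 − 9 − 20 = 1; torsion from ∂_2 factors > 1: [2]. So H_1 = Z ⊕ Z/2.
H_2: b_2 = 20 − 20 − 0 = 0; torsion from ∂_3 factors > 1: none. So H_2 = 0.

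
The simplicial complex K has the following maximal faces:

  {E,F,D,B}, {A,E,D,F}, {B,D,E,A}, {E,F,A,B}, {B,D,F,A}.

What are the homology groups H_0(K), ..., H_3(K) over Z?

We work with the vertex ordering A < B < D < E < F. The simplices of K, each written with vertices in increasing order, are:

  0-simplices (5): A, B, D, E, F
  1-simplices (10): AB, AD, AE, AF, BD, BE, BF, DE, DF, EF
  2-simplices (10): ABD, ABE, ABF, ADE, ADF, AEF, BDE, BDF, BEF, DEF
  3-simplices (5): ABDE, ABDF, ABEF, ADEF, BDEF

so the chain groups are C_0 ≅ Z^5, C_1 ≅ Z^10, C_2 ≅ Z^10, C_3 ≅ Z^5.

The boundary map ∂_1: C_1 → C_0 is given by ∂[p,q] = [q] − [p].
The resulting 5×10 matrix has rank 4, and its Smith normal form has invariant factors (1,1,1,1).

Boundary ∂_2: C_2 → C_1 acts by ∂[p,q,r] = [q,r] − [p,r] + [p,q]. For instance
  ∂ADF = DF − AF + AD,
  ∂ADE = DE − AE + AD.
The resulting 10×10 matrix has rank 6, and its Smith normal form has invariant factors (1,1,1,1,1,1).

The boundary map ∂_3: C_3 → C_2 sends each 3-simplex σ to the alternating sum Σ_i (−1)^i (σ with its i-th vertex removed). For instance
  ∂ABDF = BDF − ADF + ABF − ABD,
  ∂BDEF = DEF − BEF + BDF − BDE.
This gives a 10×5 integer matrix of rank 4; reducing to Smith normal form yields diagonal entries (1,1,1,1).

Computing H_k = (kernel of ∂_k) / (image of ∂_{k+1}):

  H_0: rank C_0 − rank ∂_1 = 5 − 4 = 1, and the invariant factors of ∂_1 are all 1, so H_0 = Z.
  H_1: rank ker ∂_1 − rank ∂_2 = (10 − 4) − 6 = 0, and the invariant factors of ∂_2 are all 1, so H_1 = 0.
  H_2: rank ker ∂_2 − rank ∂_3 = (10 − 6) − 4 = 0, and the invariant factors of ∂_3 are all 1, so H_2 = 0.
  H_3: rank ker ∂_3 − rank ∂_4 = (5 − 4) − 0 = 1, and there is no ∂_4, so H_3 = Z.

H_0 ≅ Z,  H_1 = 0,  H_2 = 0,  H_3 ≅ Z.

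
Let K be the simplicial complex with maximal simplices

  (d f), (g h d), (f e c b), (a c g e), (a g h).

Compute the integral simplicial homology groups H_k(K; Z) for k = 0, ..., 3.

Order the vertices as a < b < c < d < e < f < g < h. Listing each simplex with vertices in this order, K has dimension 3 with simplices:

  0-simplices (8): a, b, c, d, e, f, g, h
  1-simplices (16): ac, ae, ag, ah, bc, be, bf, ce, cf, cg, df, dg, dh, ef, eg, gh
  2-simplices (10): ace, acg, aeg, agh, bce, bcf, bef, cef, ceg, dgh
  3-simplices (2): aceg, bcef

giving chain groups C_0 ≅ Z^8, C_1 ≅ Z^16, C_2 ≅ Z^10, C_3 ≅ Z^2.

Boundary ∂_1: C_1 → C_0 sends each edge [p,q] (with p < q) to q − p. For instance
  ∂gh = h − g.
The resulting 8×16 matrix has rank 7, and its Smith normal form has invariant factors (1,1,1,1,1,1,1).

The boundary map ∂_2: C_2 → C_1 acts by ∂[p,q,r] = [q,r] − [p,r] + [p,q]. For instance
  ∂aeg = eg − ag + ae,
  ∂bcf = cf − bf + bc.
The resulting 16×10 matrix has rank 8, and its Smith normal form has invariant factors (1,1,1,1,1,1,1,1).

The boundary map ∂_3: C_3 → C_2 sends each 3-simplex σ to the alternating sum Σ_i (−1)^i (σ with its i-th vertex removed). For instance
  ∂bcef = cef − bef + bcf − bce,
  ∂aceg = ceg − aeg + acg − ace.
This gives a 10×2 integer matrix of rank 2; reducing to Smith normal form yields diagonal entries (1,1).

Computing H_k = (kernel of ∂_k) / (image of ∂_{k+1}):

  H_0: rank C_0 − rank ∂_1 = 8 − 7 = 1, and the invariant factors of ∂_1 are all 1, so H_0 ≅ Z.
  H_1: rank ker ∂_1 − rank ∂_2 = (16 − 7) − 8 = 1, and the invariant factors of ∂_2 are all 1, so H_1 ≅ Z.
  H_2: rank ker ∂_2 − rank ∂_3 = (10 − 8) − 2 = 0, and the invariant factors of ∂_3 are all 1, so H_2 ≅ 0.
  H_3: rank ker ∂_3 − rank ∂_4 = (2 − 2) − 0 = 0, and there is no ∂_4, so H_3 ≅ 0.

As a check, the Euler characteristic is 8 − 16 + 10 − 2 = 0, which agrees with 1 − 1 + 0 − 0 = 0.

H_0 = Z,  H_1 = Z,  H_2 = 0,  H_3 = 0.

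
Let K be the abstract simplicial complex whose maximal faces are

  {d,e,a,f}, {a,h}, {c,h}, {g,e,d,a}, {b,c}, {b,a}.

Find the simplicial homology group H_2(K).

H_2 = 0.

Order the vertices as a < b < c < d < e < f < g < h. Listing each simplex with vertices in this order, K has dimension 3 with simplices:

  0-simplices (8): a, b, c, d, e, f, g, h
  1-simplices (13): ab, ad, ae, af, ag, ah, bc, ch, de, df, dg, ef, eg
  2-simplices (7): ade, adf, adg, aef, aeg, def, deg
  3-simplices (2): adef, adeg

Hence C_0 ≅ Z^8, C_1 ≅ Z^13, C_2 ≅ Z^7, C_3 ≅ Z^2.

Boundary ∂_1: C_1 → C_0 sends each edge [p,q] (with p < q) to q − p. For instance
  ∂de = e − d.
As a 8×13 matrix over Z this has rank 7, with invariant factors (1,1,1,1,1,1,1).

∂_2: C_2 → C_1 acts by ∂[p,q,r] = [q,r] − [p,r] + [p,q]. For instance
  ∂ade = de − ae + ad,
  ∂aeg = eg − ag + ae.
The resulting 13×7 matrix has rank 5, and its Smith normal form has invariant factors (1,1,1,1,1).

Boundary ∂_3: C_3 → C_2 sends each 3-simplex σ to the alternating sum Σ_i (−1)^i (σ with its i-th vertex removed). For instance
  ∂adeg = deg − aeg + adg − ade,
  ∂adef = def − aef + adf − ade.
The resulting 7×2 matrix has rank 2, and its Smith normal form has invariant factors (1,1).

Reading off H_k = ker ∂_k / im ∂_{k+1}:

  H_2: rank ker ∂_2 − rank ∂_3 = (7 − 5) − 2 = 0, and the invariant factors of ∂_3 are all 1, so H_2 = 0.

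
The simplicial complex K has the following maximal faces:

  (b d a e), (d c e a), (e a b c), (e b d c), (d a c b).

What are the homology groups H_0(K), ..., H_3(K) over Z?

Order the vertices as a < b < c < d < e. Listing each simplex with vertices in this order, K has dimension 3 with simplices:

  0-simplices (5): a, b, c, d, e
  1-simplices (10): ab, ac, ad, ae, bc, bd, be, cd, ce, de
  2-simplices (10): abc, abd, abe, acd, ace, ade, bcd, bce, bde, cde
  3-simplices (5): abcd, abce, abde, acde, bcde

giving chain groups C_0 ≅ Z^5, C_1 ≅ Z^10, C_2 ≅ Z^10, C_3 ≅ Z^5.

∂_1: C_1 → C_0 is given by ∂[p,q] = [q] − [p]. For instance
  ∂bc = c − b.
The resulting 5×10 matrix has rank 4, and its Smith normal form has invariant factors (1,1,1,1).

The boundary map ∂_2: C_2 → C_1 acts by ∂[p,q,r] = [q,r] − [p,r] + [p,q]. For instance
  ∂ace = ce − ae + ac,
  ∂bce = ce − be + bc.
As a 10×10 matrix over Z this has rank 6, with invariant factors (1,1,1,1,1,1).

The boundary map ∂_3: C_3 → C_2 sends each 3-simplex σ to the alternating sum Σ_i (−1)^i (σ with its i-th vertex removed). For instance
  ∂acde = cde − ade + ace − acd,
  ∂abde = bde − ade + abe − abd.
As a 10×5 matrix over Z this has rank 4, with invariant factors (1,1,1,1).

Computing H_k = (kernel of ∂_k) / (image of ∂_{k+1}):

  H_0: rank C_0 − rank ∂_1 = 5 − 4 = 1, and the invariant factors of ∂_1 are all 1, so H_0 = Z.
  H_1: rank ker ∂_1 − rank ∂_2 = (10 − 4) − 6 = 0, and the invariant factors of ∂_2 are all 1, so H_1 = 0.
  H_2: rank ker ∂_2 − rank ∂_3 = (10 − 6) − 4 = 0, and the invariant factors of ∂_3 are all 1, so H_2 = 0.
  H_3: rank ker ∂_3 − rank ∂_4 = (5 − 4) − 0 = 1, and there is no ∂_4, so H_3 = Z.

H_0 ≅ Z,  H_1 = 0,  H_2 = 0,  H_3 ≅ Z.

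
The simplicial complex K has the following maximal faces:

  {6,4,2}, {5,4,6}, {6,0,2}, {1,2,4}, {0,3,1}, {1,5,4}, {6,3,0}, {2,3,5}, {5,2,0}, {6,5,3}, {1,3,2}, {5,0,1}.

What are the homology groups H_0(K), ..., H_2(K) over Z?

H_0 = Z,  H_1 = Z/2Z,  H_2 = 0.

Order the vertices as 0 < 1 < 2 < 3 < 4 < 5 < 6. Listing each simplex with vertices in this order, K has dimension 2 with simplices:

  0-simplices (7): [0], [1], [2], [3], [4], [5], [6]
  1-simplices (18): [0,1], [0,2], [0,3], [0,5], [0,6], [1,2], [1,3], [1,4], [1,5], [2,3], [2,4], [2,5], [2,6], [3,5], [3,6], [4,5], [4,6], [5,6]
  2-simplices (12): [0,1,3], [0,1,5], [0,2,5], [0,2,6], [0,3,6], [1,2,3], [1,2,4], [1,4,5], [2,3,5], [2,4,6], [3,5,6], [4,5,6]

Hence C_0 ≅ Z^7, C_1 ≅ Z^18, C_2 ≅ Z^12.

∂_1: C_1 → C_0 maps an edge to its endpoints' difference, ∂[p,q] = q − p.
As a 7×18 matrix over Z this has rank 6, with invariant factors (1,1,1,1,1,1).

The boundary map ∂_2: C_2 → C_1 acts by ∂[p,q,r] = [q,r] − [p,r] + [p,q]. For instance
  ∂[0,2,6] = [2,6] − [0,6] + [0,2],
  ∂[4,5,6] = [5,6] − [4,6] + [4,5].
The 18×12 boundary matrix has rank 12 and Smith normal form diag(1,1,1,1,1,1,1,1,1,1,1,2).

Now H_k = ker ∂_k / im ∂_{k+1}, so:

  H_0: rank C_0 − rank ∂_1 = 7 − 6 = 1, and the invariant factors of ∂_1 are all 1, so H_0 ≅ Z.
  H_1: rank ker ∂_1 − rank ∂_2 = (18 − 6) − 12 = 0, and ∂_2 has invariant factor 2 > 1, so H_1 ≅ Z/2Z.
  H_2: rank ker ∂_2 − rank ∂_3 = (12 − 12) − 0 = 0, and there is no ∂_3, so H_2 ≅ 0.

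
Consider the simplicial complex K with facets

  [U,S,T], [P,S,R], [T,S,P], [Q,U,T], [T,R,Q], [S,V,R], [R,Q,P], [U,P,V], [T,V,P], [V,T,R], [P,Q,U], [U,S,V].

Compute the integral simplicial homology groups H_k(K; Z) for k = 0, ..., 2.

K has 7 vertices, 18 edges, 12 triangles.
rank ∂_0 = 0, rank ∂_1 = 6 ⇒ b_0 = 7 − 0 − 6 = 1; all invariant factors of ∂_1 are 1 so no torsion. So H_0 ≅ Z.
rank ∂_1 = 6, rank ∂_2 = 12 ⇒ b_1 = 18 − 6 − 12 = 0; ∂_2 has invariant factor(s) [2] giving torsion. So H_1 ≅ Z_2.
rank ∂_2 = 12, rank ∂_3 = 0 ⇒ b_2 = 12 − 12 − 0 = 0. So H_2 ≅ 0.

H_0 ≅ Z,  H_1 ≅ Z_2,  H_2 = 0.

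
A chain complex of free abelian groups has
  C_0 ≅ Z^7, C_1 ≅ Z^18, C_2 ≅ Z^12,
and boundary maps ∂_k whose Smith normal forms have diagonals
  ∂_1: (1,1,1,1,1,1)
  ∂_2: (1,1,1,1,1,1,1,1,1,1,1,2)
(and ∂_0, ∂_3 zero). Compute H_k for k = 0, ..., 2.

H_0 ≅ Z,  H_1 ≅ Z_2,  H_2 = 0.

H_0: b_0 = 7 − 0 − 6 = 1; torsion from ∂_1 factors > 1: none. So H_0 ≅ Z.
H_1: b_1 = 18 − 6 − 12 = 0; torsion from ∂_2 factors > 1: [2]. So H_1 ≅ Z_2.
H_2: b_2 = 12 − 12 − 0 = 0; torsion from ∂_3 factors > 1: none. So H_2 ≅ 0.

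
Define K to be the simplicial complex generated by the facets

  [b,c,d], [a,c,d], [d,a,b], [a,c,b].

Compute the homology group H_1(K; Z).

K has 4 vertices, 6 edges, 4 triangles.
rank ∂_1 = 3, rank ∂_2 = 3 ⇒ b_1 = 6 − 3 − 3 = 0; all invariant factors of ∂_2 are 1 so no torsion. So H_1 ≅ 0.

H_1 = 0.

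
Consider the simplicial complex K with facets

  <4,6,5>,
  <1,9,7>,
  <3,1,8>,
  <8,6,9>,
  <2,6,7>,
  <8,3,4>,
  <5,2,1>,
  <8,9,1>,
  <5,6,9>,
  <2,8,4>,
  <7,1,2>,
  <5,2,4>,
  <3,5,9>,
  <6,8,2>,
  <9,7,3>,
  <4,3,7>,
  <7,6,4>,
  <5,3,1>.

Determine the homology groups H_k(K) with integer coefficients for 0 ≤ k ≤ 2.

Order the vertices as 1 < 2 < 3 < 4 < 5 < 6 < 7 < 8 < 9. Listing each simplex with vertices in this order, K has dimension 2 with simplices:

  0-simplices (9): [1], [2], [3], [4], [5], [6], [7], [8], [9]
  1-simplices (27): (27 of them)
  2-simplices (18): [1,2,5], [1,2,7], [1,3,5], [1,3,8], [1,7,9], [1,8,9], [2,4,5], [2,4,8], [2,6,7], [2,6,8], [3,4,7], [3,4,8], [3,5,9], [3,7,9], [4,5,6], [4,6,7], [5,6,9], [6,8,9]

so the chain groups are C_0 ≅ Z^9, C_1 ≅ Z^27, C_2 ≅ Z^18.

Boundary ∂_1: C_1 → C_0 is given by ∂[p,q] = [q] − [p].
The 9×27 boundary matrix has rank 8 and Smith normal form diag(1,1,1,1,1,1,1,1).

Boundary ∂_2: C_2 → C_1 sends each 2-simplex [p,q,r] to [q,r] − [p,r] + [p,q]. For instance
  ∂[4,5,6] = [5,6] − [4,6] + [4,5],
  ∂[2,6,7] = [6,7] − [2,7] + [2,6].
The resulting 27×18 matrix has rank 18, and its Smith normal form has invariant factors (1,1,1,1,1,1,1,1,1,1,1,1,1,1,1,1,1,2).

Computing H_k = (kernel of ∂_k) / (image of ∂_{k+1}):

  H_0: rank C_0 − rank ∂_1 = 9 − 8 = 1, and the invariant factors of ∂_1 are all 1, so H_0 = Z.
  H_1: rank ker ∂_1 − rank ∂_2 = (27 − 8) − 18 = 1, and ∂_2 has invariant factor 2 > 1, so H_1 = Z ⊕ Z/2.
  H_2: rank ker ∂_2 − rank ∂_3 = (18 − 18) − 0 = 0, and there is no ∂_3, so H_2 = 0.

(K is a triangulation of the Klein bottle.)

H_0 = Z,  H_1 = Z ⊕ Z/2,  H_2 = 0.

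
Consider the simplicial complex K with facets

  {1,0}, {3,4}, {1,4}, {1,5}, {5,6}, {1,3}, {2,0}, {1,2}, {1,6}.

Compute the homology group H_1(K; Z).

H_1 ≅ Z^3.

We work with the vertex ordering 0 < 1 < 2 < 3 < 4 < 5 < 6. The simplices of K, each written with vertices in increasing order, are:

  0-simplices (7): [0], [1], [2], [3], [4], [5], [6]
  1-simplices (9): [0,1], [0,2], [1,2], [1,3], [1,4], [1,5], [1,6], [3,4], [5,6]

so the chain groups are C_0 ≅ Z^7, C_1 ≅ Z^9.

Boundary ∂_1: C_1 → C_0 maps an edge to its endpoints' difference, ∂[p,q] = q − p.
The resulting 7×9 matrix has rank 6, and its Smith normal form has invariant factors (1,1,1,1,1,1).

Reading off H_k = ker ∂_k / im ∂_{k+1}:

  H_1: rank ker ∂_1 − rank ∂_2 = (9 − 6) − 0 = 3, and there is no ∂_2, so H_1 ≅ Z^3.

(K is a triangulation of a wedge of 3 circles.)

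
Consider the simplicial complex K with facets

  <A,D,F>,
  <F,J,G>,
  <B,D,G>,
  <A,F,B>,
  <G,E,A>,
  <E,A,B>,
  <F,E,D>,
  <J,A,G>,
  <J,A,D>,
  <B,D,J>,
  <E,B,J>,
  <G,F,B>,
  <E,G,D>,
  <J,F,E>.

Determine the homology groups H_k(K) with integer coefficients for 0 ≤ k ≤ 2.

H_0 = Z,  H_1 = Z^2,  H_2 = Z.

Take the total order A < B < D < E < F < G < J on the vertex set. Then K (dimension 2) consists of the simplices:

  0-simplices (7): A, B, D, E, F, G, J
  1-simplices (21): AB, AD, AE, AF, AG, AJ, BD, BE, BF, BG, BJ, DE, DF, DG, DJ, EF, EG, EJ, FG, FJ, GJ
  2-simplices (14): ABE, ABF, ADF, ADJ, AEG, AGJ, BDG, BDJ, BEJ, BFG, DEF, DEG, EFJ, FGJ

giving chain groups C_0 ≅ Z^7, C_1 ≅ Z^21, C_2 ≅ Z^14.

The boundary map ∂_1: C_1 → C_0 maps an edge to its endpoints' difference, ∂[p,q] = q − p. For instance
  ∂DF = F − D.
This gives a 7×21 integer matrix of rank 6; reducing to Smith normal form yields diagonal entries (1,1,1,1,1,1).

Boundary ∂_2: C_2 → C_1 sends each 2-simplex [p,q,r] to [q,r] − [p,r] + [p,q]. For instance
  ∂FGJ = GJ − FJ + FG,
  ∂EFJ = FJ − EJ + EF.
This gives a 21×14 integer matrix of rank 13; reducing to Smith normal form yields diagonal entries (1,1,1,1,1,1,1,1,1,1,1,1,1).

From H_k ≅ ker(∂_k) / im(∂_{k+1}) we obtain:

  H_0: rank C_0 − rank ∂_1 = 7 − 6 = 1, and the invariant factors of ∂_1 are all 1, so H_0 = Z.
  H_1: rank ker ∂_1 − rank ∂_2 = (21 − 6) − 13 = 2, and the invariant factors of ∂_2 are all 1, so H_1 = Z^2.
  H_2: rank ker ∂_2 − rank ∂_3 = (14 − 13) − 0 = 1, and there is no ∂_3, so H_2 = Z.

(K is a triangulation of the torus T^2.)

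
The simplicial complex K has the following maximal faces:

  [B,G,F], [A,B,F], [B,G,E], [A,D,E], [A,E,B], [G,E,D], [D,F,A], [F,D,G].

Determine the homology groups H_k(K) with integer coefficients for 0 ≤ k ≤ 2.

H_0 = Z,  H_1 = 0,  H_2 = Z.

Fix the vertex order A < B < D < E < F < G and write every simplex with vertices in increasing order. Then dim K = 2 and the simplices of K are:

  0-simplices (6): A, B, D, E, F, G
  1-simplices (12): AB, AD, AE, AF, BE, BF, BG, DE, DF, DG, EG, FG
  2-simplices (8): ABE, ABF, ADE, ADF, BEG, BFG, DEG, DFG

so the chain groups are C_0 ≅ Z^6, C_1 ≅ Z^12, C_2 ≅ Z^8.

The boundary map ∂_1: C_1 → C_0 is given by ∂[p,q] = [q] − [p].
This gives a 6×12 integer matrix of rank 5; reducing to Smith normal form yields diagonal entries (1,1,1,1,1).

∂_2: C_2 → C_1 maps a triangle to the signed sum of its edges. For instance
  ∂ADE = DE − AE + AD,
  ∂ABF = BF − AF + AB.
The 12×8 boundary matrix has rank 7 and Smith normal form diag(1,1,1,1,1,1,1).

From H_k ≅ ker(∂_k) / im(∂_{k+1}) we obtain:

  H_0: rank C_0 − rank ∂_1 = 6 − 5 = 1, and the invariant factors of ∂_1 are all 1, so H_0 = Z.
  H_1: rank ker ∂_1 − rank ∂_2 = (12 − 5) − 7 = 0, and the invariant factors of ∂_2 are all 1, so H_1 = 0.
  H_2: rank ker ∂_2 − rank ∂_3 = (8 − 7) − 0 = 1, and there is no ∂_3, so H_2 = Z.

As a check, the Euler characteristic is 6 − 12 + 8 = 2, which agrees with 1 − 0 + 1 = 2.
(K is a triangulation of the 2-sphere S^2.)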